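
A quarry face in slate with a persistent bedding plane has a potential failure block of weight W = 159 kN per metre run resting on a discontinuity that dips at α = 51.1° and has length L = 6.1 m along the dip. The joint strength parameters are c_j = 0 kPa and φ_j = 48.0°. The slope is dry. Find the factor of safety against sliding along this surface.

Resolving the block weight along and normal to the plane and applying the Mohr–Coulomb strength on the joint:
N' = W cosα = 159·cos51.1° = 99.8 kN/m
Driving force T = W sinα = 159·sin51.1° = 123.7 kN/m
Resisting force R = c_j·L + N'·tanφ_j = 0·6.1 + 99.8·tan48.0° = 0.0 + 110.9 = 110.9 kN/m
FS = R / T = 110.9 / 123.7 = 0.896

FS = 0.90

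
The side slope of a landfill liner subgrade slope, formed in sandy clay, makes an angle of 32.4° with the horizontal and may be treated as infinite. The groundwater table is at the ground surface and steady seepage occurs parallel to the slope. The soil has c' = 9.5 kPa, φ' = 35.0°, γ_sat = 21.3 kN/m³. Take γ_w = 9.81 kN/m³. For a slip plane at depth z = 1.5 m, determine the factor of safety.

FS = 1.25

With seepage parallel to the slope and the water table at the surface, the effective normal stress on the slip plane uses the buoyant unit weight γ' = γ_sat − γ_w while the driving shear stress uses γ_sat:
FS = [c' + γ' z cos²β tanφ'] / [γ_sat z sinβ cosβ]
γ' = 21.3 − 9.81 = 11.49 kN/m³
Numerator = 9.5 + 11.49·1.5·cos²32.4°·tan35.0° = 9.5 + 11.49·1.5·0.7129·0.7002 = 18.103 kPa
Denominator = 21.3·1.5·sin32.4°·cos32.4° = 21.3·1.5·0.5358·0.8443 = 14.455 kPa
FS = 18.103 / 14.455 = 1.252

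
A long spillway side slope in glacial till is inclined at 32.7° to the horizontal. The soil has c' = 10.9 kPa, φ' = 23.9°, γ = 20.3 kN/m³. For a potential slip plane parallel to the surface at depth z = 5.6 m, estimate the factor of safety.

FS = 0.90

For an infinite slope with a slip plane parallel to the surface (no pore pressure): FS = [c' + γz cos²β tanφ'] / [γz sinβ cosβ].
γz = 20.3·5.6 = 113.68 kN/m²
Numerator = 10.9 + 113.68·cos²32.7°·tan23.9° = 10.9 + 113.68·0.7081·0.4431 = 46.573 kPa
Denominator = 113.68·sin32.7°·cos32.7° = 113.68·0.5402·0.8415 = 51.681 kPa
FS = 46.573 / 51.681 = 0.901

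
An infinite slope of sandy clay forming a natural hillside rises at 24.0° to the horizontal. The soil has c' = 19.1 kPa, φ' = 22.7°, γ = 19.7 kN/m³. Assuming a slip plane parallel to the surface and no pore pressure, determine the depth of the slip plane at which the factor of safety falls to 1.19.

Setting FS = 1.19 in FS = [c' + γz cos²β tanφ'] / [γz sinβ cosβ] and solving for z:
z = c' / [γ cosβ (FS·sinβ − cosβ·tanφ')]
  = 19.1 / [19.7·cos24.0°·(1.19·sin24.0° − cos24.0°·tan22.7°)]
  = 19.1 / [19.7·0.9135·(1.19·0.4067 − 0.9135·0.4183)]
  = 19.1 / 1.8334 = 10.418 m

z = 10.42 m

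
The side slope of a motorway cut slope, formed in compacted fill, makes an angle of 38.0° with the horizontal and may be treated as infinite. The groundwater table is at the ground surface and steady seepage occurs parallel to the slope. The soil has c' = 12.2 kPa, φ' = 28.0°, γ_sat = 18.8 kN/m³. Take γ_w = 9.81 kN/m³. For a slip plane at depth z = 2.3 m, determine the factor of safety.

FS = 0.91

With seepage parallel to the slope and the water table at the surface, the effective normal stress on the slip plane uses the buoyant unit weight γ' = γ_sat − γ_w while the driving shear stress uses γ_sat:
FS = [c' + γ' z cos²β tanφ'] / [γ_sat z sinβ cosβ]
γ' = 18.8 − 9.81 = 8.99 kN/m³
Numerator = 12.2 + 8.99·2.3·cos²38.0°·tan28.0° = 12.2 + 8.99·2.3·0.6210·0.5317 = 19.027 kPa
Denominator = 18.8·2.3·sin38.0°·cos38.0° = 18.8·2.3·0.6157·0.7880 = 20.978 kPa
FS = 19.027 / 20.978 = 0.907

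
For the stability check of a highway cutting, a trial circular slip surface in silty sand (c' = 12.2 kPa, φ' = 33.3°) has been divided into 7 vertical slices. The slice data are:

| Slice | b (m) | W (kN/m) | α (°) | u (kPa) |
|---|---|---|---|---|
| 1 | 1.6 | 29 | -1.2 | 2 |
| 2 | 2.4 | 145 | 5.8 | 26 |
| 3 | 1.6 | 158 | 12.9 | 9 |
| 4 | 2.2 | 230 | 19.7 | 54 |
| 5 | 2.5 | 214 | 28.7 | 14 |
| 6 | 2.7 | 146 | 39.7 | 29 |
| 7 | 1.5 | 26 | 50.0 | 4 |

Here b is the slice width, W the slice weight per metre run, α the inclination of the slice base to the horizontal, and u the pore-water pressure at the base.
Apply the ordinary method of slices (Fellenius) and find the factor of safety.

Ordinary method of slices: FS = Σ[c'·Δl_i + (W_i cosα_i − u_i·Δl_i)·tanφ'] / Σ W_i sinα_i, with Δl_i = b_i / cosα_i.
Slice 1: Δl = 1.6/cos(-1.2°) = 1.600 m; N'_1 = 29·cos(-1.2°) − 2·1.600 = 25.8; c'Δl = 19.52; W sinα = -0.6
Slice 2: Δl = 2.4/cos5.8° = 2.412 m; N'_2 = 145·cos5.8° − 26·2.412 = 81.5; c'Δl = 29.43; W sinα = 14.7
Slice 3: Δl = 1.6/cos12.9° = 1.641 m; N'_3 = 158·cos12.9° − 9·1.641 = 139.2; c'Δl = 20.03; W sinα = 35.3
Slice 4: Δl = 2.2/cos19.7° = 2.337 m; N'_4 = 230·cos19.7° − 54·2.337 = 90.4; c'Δl = 28.51; W sinα = 77.5
Slice 5: Δl = 2.5/cos28.7° = 2.850 m; N'_5 = 214·cos28.7° − 14·2.850 = 147.8; c'Δl = 34.77; W sinα = 102.8
Slice 6: Δl = 2.7/cos39.7° = 3.509 m; N'_6 = 146·cos39.7° − 29·3.509 = 10.6; c'Δl = 42.81; W sinα = 93.3
Slice 7: Δl = 1.5/cos50.0° = 2.334 m; N'_7 = 26·cos50.0° − 4·2.334 = 7.4; c'Δl = 28.47; W sinα = 19.9
Σc'Δl = 203.5 kN/m; ΣN' = 502.7 kN/m; ΣW sinα = 342.8 kN/m
Resisting = 203.5 + 502.7·tan33.3° = 203.5 + 330.2 = 533.7 kN/m
FS = 533.7 / 342.8 = 1.557

FS = 1.56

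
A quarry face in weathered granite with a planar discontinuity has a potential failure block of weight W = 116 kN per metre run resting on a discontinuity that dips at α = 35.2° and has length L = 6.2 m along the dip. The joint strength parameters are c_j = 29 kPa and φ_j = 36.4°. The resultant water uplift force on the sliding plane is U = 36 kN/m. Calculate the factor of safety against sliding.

Resolving the block weight along and normal to the plane and applying the Mohr–Coulomb strength on the joint:
N' = W cosα − U = 116·cos35.2° − 36 = 58.8 kN/m
Driving force T = W sinα = 116·sin35.2° = 66.9 kN/m
Resisting force R = c_j·L + N'·tanφ_j = 29·6.2 + 58.8·tan36.4° = 179.8 + 43.3 = 223.1 kN/m
FS = R / T = 223.1 / 66.9 = 3.337

FS = 3.34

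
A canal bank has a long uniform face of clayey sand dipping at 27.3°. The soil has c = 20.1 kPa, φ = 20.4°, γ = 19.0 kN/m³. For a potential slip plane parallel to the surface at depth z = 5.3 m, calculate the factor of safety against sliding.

FS = 1.21

For an infinite slope with a slip plane parallel to the surface (no pore pressure): FS = [c + γz cos²β tanφ] / [γz sinβ cosβ].
γz = 19.0·5.3 = 100.70 kN/m²
Numerator = 20.1 + 100.70·cos²27.3°·tan20.4° = 20.1 + 100.70·0.7896·0.3719 = 49.672 kPa
Denominator = 100.70·sin27.3°·cos27.3° = 100.70·0.4586·0.8886 = 41.042 kPa
FS = 49.672 / 41.042 = 1.210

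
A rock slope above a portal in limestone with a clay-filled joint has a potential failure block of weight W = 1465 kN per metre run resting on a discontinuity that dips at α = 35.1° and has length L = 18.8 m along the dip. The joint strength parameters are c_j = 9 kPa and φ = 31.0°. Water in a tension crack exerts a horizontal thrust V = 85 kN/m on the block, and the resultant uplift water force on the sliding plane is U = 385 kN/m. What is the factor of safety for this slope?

Resolving the block weight along and normal to the plane and applying the Mohr–Coulomb strength on the joint:
N' = W cosα − U − V sinα = 1465·cos35.1° − 385 − 85·sin35.1° = 764.7 kN/m
Driving force T = W sinα + V cosα = 1465·sin35.1° + 85·cos35.1° = 911.9 kN/m
Resisting force R = c_j·L + N'·tanφ = 9·18.8 + 764.7·tan31.0° = 169.2 + 459.5 = 628.7 kN/m
FS = R / T = 628.7 / 911.9 = 0.689

FS = 0.69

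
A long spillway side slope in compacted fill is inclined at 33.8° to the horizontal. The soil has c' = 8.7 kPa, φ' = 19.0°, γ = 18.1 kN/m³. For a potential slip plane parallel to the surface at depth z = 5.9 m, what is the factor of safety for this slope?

FS = 0.69

For an infinite slope with a slip plane parallel to the surface (no pore pressure): FS = [c' + γz cos²β tanφ'] / [γz sinβ cosβ].
γz = 18.1·5.9 = 106.79 kN/m²
Numerator = 8.7 + 106.79·cos²33.8°·tan19.0° = 8.7 + 106.79·0.6905·0.3443 = 34.091 kPa
Denominator = 106.79·sin33.8°·cos33.8° = 106.79·0.5563·0.8310 = 49.366 kPa
FS = 34.091 / 49.366 = 0.691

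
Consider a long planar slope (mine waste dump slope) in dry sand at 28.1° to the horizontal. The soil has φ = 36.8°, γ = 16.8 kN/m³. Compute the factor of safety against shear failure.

For a dry cohesionless infinite slope the factor of safety is FS = tanφ / tanβ.
FS = tan36.8° / tan28.1° = 0.7481 / 0.5340 = 1.401

FS = 1.40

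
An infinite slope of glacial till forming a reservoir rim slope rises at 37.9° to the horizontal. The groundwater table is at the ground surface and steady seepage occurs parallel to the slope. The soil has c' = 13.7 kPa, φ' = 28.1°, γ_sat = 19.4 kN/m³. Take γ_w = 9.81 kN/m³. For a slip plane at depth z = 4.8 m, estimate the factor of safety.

FS = 0.64

With seepage parallel to the slope and the water table at the surface, the effective normal stress on the slip plane uses the buoyant unit weight γ' = γ_sat − γ_w while the driving shear stress uses γ_sat:
FS = [c' + γ' z cos²β tanφ'] / [γ_sat z sinβ cosβ]
γ' = 19.4 − 9.81 = 9.59 kN/m³
Numerator = 13.7 + 9.59·4.8·cos²37.9°·tan28.1° = 13.7 + 9.59·4.8·0.6227·0.5340 = 29.004 kPa
Denominator = 19.4·4.8·sin37.9°·cos37.9° = 19.4·4.8·0.6143·0.7891 = 45.137 kPa
FS = 29.004 / 45.137 = 0.643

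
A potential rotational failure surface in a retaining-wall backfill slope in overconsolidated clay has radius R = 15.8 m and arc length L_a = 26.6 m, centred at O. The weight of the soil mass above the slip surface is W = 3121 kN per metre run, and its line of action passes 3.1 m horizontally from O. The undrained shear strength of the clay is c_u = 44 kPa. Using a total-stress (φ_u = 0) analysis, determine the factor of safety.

Taking moments about the centre O, the resisting moment is provided by the undrained shear strength acting along the arc:
M_R = c_u·L_a·R = 44·26.60·15.8 = 18492.3 kN·m/m
M_D = W·d = 3121·3.1 = 9675.1 kN·m/m
FS = M_R / M_D = 18492.3 / 9675.1 = 1.911

FS = 1.91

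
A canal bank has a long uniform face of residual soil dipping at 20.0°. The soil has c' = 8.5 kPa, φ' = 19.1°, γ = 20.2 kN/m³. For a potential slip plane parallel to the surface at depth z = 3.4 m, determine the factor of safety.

FS = 1.34

For an infinite slope with a slip plane parallel to the surface (no pore pressure): FS = [c' + γz cos²β tanφ'] / [γz sinβ cosβ].
γz = 20.2·3.4 = 68.68 kN/m²
Numerator = 8.5 + 68.68·cos²20.0°·tan19.1° = 8.5 + 68.68·0.8830·0.3463 = 29.501 kPa
Denominator = 68.68·sin20.0°·cos20.0° = 68.68·0.3420·0.9397 = 22.073 kPa
FS = 29.501 / 22.073 = 1.336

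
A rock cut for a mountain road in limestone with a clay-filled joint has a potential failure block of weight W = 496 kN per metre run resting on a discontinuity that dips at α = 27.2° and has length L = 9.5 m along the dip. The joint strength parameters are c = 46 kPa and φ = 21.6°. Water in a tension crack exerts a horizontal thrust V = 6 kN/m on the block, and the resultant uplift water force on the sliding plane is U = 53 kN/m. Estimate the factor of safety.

FS = 2.54

Resolving the block weight along and normal to the plane and applying the Mohr–Coulomb strength on the joint:
N' = W cosα − U − V sinα = 496·cos27.2° − 53 − 6·sin27.2° = 385.4 kN/m
Driving force T = W sinα + V cosα = 496·sin27.2° + 6·cos27.2° = 232.1 kN/m
Resisting force R = c·L + N'·tanφ = 46·9.5 + 385.4·tan21.6° = 437.0 + 152.6 = 589.6 kN/m
FS = R / T = 589.6 / 232.1 = 2.541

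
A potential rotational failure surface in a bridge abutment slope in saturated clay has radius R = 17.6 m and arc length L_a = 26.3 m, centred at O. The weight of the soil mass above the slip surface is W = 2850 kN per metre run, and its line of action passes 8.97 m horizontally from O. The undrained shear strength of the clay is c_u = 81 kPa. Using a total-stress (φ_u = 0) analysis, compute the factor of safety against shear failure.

Taking moments about the centre O, the resisting moment is provided by the undrained shear strength acting along the arc:
M_R = c_u·L_a·R = 81·26.30·17.6 = 37493.3 kN·m/m
M_D = W·d = 2850·8.97 = 25564.5 kN·m/m
FS = M_R / M_D = 37493.3 / 25564.5 = 1.467

FS = 1.47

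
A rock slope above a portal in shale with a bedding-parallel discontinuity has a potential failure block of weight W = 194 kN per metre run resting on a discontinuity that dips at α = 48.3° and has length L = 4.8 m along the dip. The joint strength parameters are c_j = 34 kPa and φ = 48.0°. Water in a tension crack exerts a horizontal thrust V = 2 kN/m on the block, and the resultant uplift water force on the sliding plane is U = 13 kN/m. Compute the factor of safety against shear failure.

FS = 1.99

Resolving the block weight along and normal to the plane and applying the Mohr–Coulomb strength on the joint:
N' = W cosα − U − V sinα = 194·cos48.3° − 13 − 2·sin48.3° = 114.6 kN/m
Driving force T = W sinα + V cosα = 194·sin48.3° + 2·cos48.3° = 146.2 kN/m
Resisting force R = c_j·L + N'·tanφ = 34·4.8 + 114.6·tan48.0° = 163.2 + 127.2 = 290.4 kN/m
FS = R / T = 290.4 / 146.2 = 1.987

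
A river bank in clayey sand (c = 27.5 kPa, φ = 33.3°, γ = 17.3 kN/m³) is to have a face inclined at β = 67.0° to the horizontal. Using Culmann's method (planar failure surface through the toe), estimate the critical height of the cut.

H_c = 29.11 m

Culmann's analysis gives the critical failure plane at α_cr = (β + φ)/2 = (67.0 + 33.3)/2 = 50.1°, and the critical height
H_c = (4c/γ) · sinβ cosφ / [1 − cos(β − φ)]
    = (4·27.5/17.3) · sin67.0°·cos33.3° / [1 − cos(33.7°)]
    = 6.358 · 0.9205·0.8358 / [1 − 0.8320]
    = 6.358 · 0.7694 / 0.1680
    = 29.11 m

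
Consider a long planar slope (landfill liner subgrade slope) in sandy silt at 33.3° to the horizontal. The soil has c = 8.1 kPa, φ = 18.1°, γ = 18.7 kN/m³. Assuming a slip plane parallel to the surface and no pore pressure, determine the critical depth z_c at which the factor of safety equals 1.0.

Setting FS = 1.00 in FS = [c + γz cos²β tanφ] / [γz sinβ cosβ] and solving for z:
z = c / [γ cosβ (FS·sinβ − cosβ·tanφ)]
  = 8.1 / [18.7·cos33.3°·(1.00·sin33.3° − cos33.3°·tan18.1°)]
  = 8.1 / [18.7·0.8358·(1.00·0.5490 − 0.8358·0.3269)]
  = 8.1 / 4.3113 = 1.879 m

z_c = 1.88 m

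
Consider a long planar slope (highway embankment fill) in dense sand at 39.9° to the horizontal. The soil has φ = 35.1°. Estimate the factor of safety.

FS = 0.84

For a dry cohesionless infinite slope the factor of safety is FS = tanφ / tanβ.
FS = tan35.1° / tan39.9° = 0.7028 / 0.8361 = 0.841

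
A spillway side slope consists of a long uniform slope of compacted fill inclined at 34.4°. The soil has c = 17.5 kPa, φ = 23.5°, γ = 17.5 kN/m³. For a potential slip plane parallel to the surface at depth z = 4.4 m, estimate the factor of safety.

FS = 1.12

For an infinite slope with a slip plane parallel to the surface (no pore pressure): FS = [c + γz cos²β tanφ] / [γz sinβ cosβ].
γz = 17.5·4.4 = 77.00 kN/m²
Numerator = 17.5 + 77.00·cos²34.4°·tan23.5° = 17.5 + 77.00·0.6808·0.4348 = 40.294 kPa
Denominator = 77.00·sin34.4°·cos34.4° = 77.00·0.5650·0.8251 = 35.894 kPa
FS = 40.294 / 35.894 = 1.123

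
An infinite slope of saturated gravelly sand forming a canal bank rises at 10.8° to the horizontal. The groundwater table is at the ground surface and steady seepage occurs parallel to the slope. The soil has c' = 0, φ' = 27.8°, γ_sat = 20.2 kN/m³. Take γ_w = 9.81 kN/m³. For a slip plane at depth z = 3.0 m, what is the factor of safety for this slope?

With seepage parallel to the slope and the water table at the surface, the effective normal stress on the slip plane uses the buoyant unit weight γ' = γ_sat − γ_w while the driving shear stress uses γ_sat:
FS = [c' + γ' z cos²β tanφ'] / [γ_sat z sinβ cosβ]
(For c' = 0 this reduces to FS = (γ'/γ_sat)·tanφ'/tanβ.)
γ' = 20.2 − 9.81 = 10.39 kN/m³
Numerator = 0.0 + 10.39·3.0·cos²10.8°·tan27.8° = 0.0 + 10.39·3.0·0.9649·0.5272 = 15.857 kPa
Denominator = 20.2·3.0·sin10.8°·cos10.8° = 20.2·3.0·0.1874·0.9823 = 11.154 kPa
FS = 15.857 / 11.154 = 1.422

FS = 1.42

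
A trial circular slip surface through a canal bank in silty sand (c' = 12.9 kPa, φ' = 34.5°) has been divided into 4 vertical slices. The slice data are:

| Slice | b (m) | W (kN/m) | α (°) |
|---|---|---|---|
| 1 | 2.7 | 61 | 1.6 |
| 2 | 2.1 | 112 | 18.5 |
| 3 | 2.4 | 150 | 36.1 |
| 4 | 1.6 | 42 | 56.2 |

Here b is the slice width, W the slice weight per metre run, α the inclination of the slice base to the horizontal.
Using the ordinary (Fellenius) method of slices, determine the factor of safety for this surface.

FS = 2.20

Ordinary method of slices: FS = Σ[c'·Δl_i + (W_i cosα_i)·tanφ'] / Σ W_i sinα_i, with Δl_i = b_i / cosα_i.
Slice 1: Δl = 2.7/cos1.6° = 2.701 m; N'_1 = 61·cos1.6° = 61.0; c'Δl = 34.84; W sinα = 1.7
Slice 2: Δl = 2.1/cos18.5° = 2.214 m; N'_2 = 112·cos18.5° = 106.2; c'Δl = 28.57; W sinα = 35.5
Slice 3: Δl = 2.4/cos36.1° = 2.970 m; N'_3 = 150·cos36.1° = 121.2; c'Δl = 38.32; W sinα = 88.4
Slice 4: Δl = 1.6/cos56.2° = 2.876 m; N'_4 = 42·cos56.2° = 23.4; c'Δl = 37.10; W sinα = 34.9
Σc'Δl = 138.8 kN/m; ΣN' = 311.8 kN/m; ΣW sinα = 160.5 kN/m
Resisting = 138.8 + 311.8·tan34.5° = 138.8 + 214.3 = 353.1 kN/m
FS = 353.1 / 160.5 = 2.200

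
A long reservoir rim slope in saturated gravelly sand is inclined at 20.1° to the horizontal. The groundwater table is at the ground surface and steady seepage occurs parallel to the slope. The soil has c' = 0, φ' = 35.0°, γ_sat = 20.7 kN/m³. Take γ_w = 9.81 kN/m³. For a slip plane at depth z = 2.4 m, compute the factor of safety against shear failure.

FS = 1.01

With seepage parallel to the slope and the water table at the surface, the effective normal stress on the slip plane uses the buoyant unit weight γ' = γ_sat − γ_w while the driving shear stress uses γ_sat:
FS = [c' + γ' z cos²β tanφ'] / [γ_sat z sinβ cosβ]
(For c' = 0 this reduces to FS = (γ'/γ_sat)·tanφ'/tanβ.)
γ' = 20.7 − 9.81 = 10.89 kN/m³
Numerator = 0.0 + 10.89·2.4·cos²20.1°·tan35.0° = 0.0 + 10.89·2.4·0.8819·0.7002 = 16.139 kPa
Denominator = 20.7·2.4·sin20.1°·cos20.1° = 20.7·2.4·0.3437·0.9391 = 16.033 kPa
FS = 16.139 / 16.033 = 1.007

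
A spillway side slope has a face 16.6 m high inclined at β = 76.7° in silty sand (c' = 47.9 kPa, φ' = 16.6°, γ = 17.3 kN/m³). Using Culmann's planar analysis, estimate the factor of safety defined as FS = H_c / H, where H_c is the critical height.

H_c = (4c'/γ) · sinβ cosφ' / [1 − cos(β − φ')]
    = (4·47.9/17.3) · sin76.7°·cos16.6° / [1 − cos60.1°]
    = 11.075 · 0.9326 / 0.5015 = 20.60 m
FS = H_c / H = 20.60 / 16.6 = 1.241

FS = 1.24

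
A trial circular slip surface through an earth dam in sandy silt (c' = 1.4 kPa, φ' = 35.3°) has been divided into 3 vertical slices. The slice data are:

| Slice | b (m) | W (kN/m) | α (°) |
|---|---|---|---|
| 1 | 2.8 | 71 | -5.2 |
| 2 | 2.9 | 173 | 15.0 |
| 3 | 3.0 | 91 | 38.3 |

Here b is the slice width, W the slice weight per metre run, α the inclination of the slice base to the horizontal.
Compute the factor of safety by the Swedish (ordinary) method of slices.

FS = 2.45

Ordinary method of slices: FS = Σ[c'·Δl_i + (W_i cosα_i)·tanφ'] / Σ W_i sinα_i, with Δl_i = b_i / cosα_i.
Slice 1: Δl = 2.8/cos(-5.2°) = 2.812 m; N'_1 = 71·cos(-5.2°) = 70.7; c'Δl = 3.94; W sinα = -6.4
Slice 2: Δl = 2.9/cos15.0° = 3.002 m; N'_2 = 173·cos15.0° = 167.1; c'Δl = 4.20; W sinα = 44.8
Slice 3: Δl = 3.0/cos38.3° = 3.823 m; N'_3 = 91·cos38.3° = 71.4; c'Δl = 5.35; W sinα = 56.4
Σc'Δl = 13.5 kN/m; ΣN' = 309.2 kN/m; ΣW sinα = 94.7 kN/m
Resisting = 13.5 + 309.2·tan35.3° = 13.5 + 218.9 = 232.4 kN/m
FS = 232.4 / 94.7 = 2.453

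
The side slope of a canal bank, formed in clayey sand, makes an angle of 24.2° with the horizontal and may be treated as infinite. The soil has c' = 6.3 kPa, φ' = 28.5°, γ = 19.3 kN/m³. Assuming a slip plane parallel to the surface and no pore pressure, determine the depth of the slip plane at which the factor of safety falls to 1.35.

z = 6.15 m

Setting FS = 1.35 in FS = [c' + γz cos²β tanφ'] / [γz sinβ cosβ] and solving for z:
z = c' / [γ cosβ (FS·sinβ − cosβ·tanφ')]
  = 6.3 / [19.3·cos24.2°·(1.35·sin24.2° − cos24.2°·tan28.5°)]
  = 6.3 / [19.3·0.9121·(1.35·0.4099 − 0.9121·0.5430)]
  = 6.3 / 1.0238 = 6.154 m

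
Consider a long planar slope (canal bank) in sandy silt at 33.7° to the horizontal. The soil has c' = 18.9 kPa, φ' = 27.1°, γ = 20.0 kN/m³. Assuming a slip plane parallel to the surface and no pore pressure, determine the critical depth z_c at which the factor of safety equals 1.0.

z_c = 8.80 m

Setting FS = 1.00 in FS = [c' + γz cos²β tanφ'] / [γz sinβ cosβ] and solving for z:
z = c' / [γ cosβ (FS·sinβ − cosβ·tanφ')]
  = 18.9 / [20.0·cos33.7°·(1.00·sin33.7° − cos33.7°·tan27.1°)]
  = 18.9 / [20.0·0.8320·(1.00·0.5548 − 0.8320·0.5117)]
  = 18.9 / 2.1483 = 8.798 m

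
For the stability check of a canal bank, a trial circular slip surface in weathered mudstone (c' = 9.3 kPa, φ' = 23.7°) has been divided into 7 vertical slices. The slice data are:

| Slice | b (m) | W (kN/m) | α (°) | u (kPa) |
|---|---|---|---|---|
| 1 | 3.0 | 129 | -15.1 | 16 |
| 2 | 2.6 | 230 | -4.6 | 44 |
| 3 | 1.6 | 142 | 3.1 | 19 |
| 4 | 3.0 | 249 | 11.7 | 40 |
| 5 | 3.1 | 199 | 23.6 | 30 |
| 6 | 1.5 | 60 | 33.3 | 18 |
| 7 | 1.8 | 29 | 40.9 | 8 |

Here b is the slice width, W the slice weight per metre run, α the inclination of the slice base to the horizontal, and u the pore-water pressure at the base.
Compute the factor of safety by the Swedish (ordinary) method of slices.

FS = 2.88

Ordinary method of slices: FS = Σ[c'·Δl_i + (W_i cosα_i − u_i·Δl_i)·tanφ'] / Σ W_i sinα_i, with Δl_i = b_i / cosα_i.
Slice 1: Δl = 3.0/cos(-15.1°) = 3.107 m; N'_1 = 129·cos(-15.1°) − 16·3.107 = 74.8; c'Δl = 28.90; W sinα = -33.6
Slice 2: Δl = 2.6/cos(-4.6°) = 2.608 m; N'_2 = 230·cos(-4.6°) − 44·2.608 = 114.5; c'Δl = 24.26; W sinα = -18.4
Slice 3: Δl = 1.6/cos3.1° = 1.602 m; N'_3 = 142·cos3.1° − 19·1.602 = 111.3; c'Δl = 14.90; W sinα = 7.7
Slice 4: Δl = 3.0/cos11.7° = 3.064 m; N'_4 = 249·cos11.7° − 40·3.064 = 121.3; c'Δl = 28.49; W sinα = 50.5
Slice 5: Δl = 3.1/cos23.6° = 3.383 m; N'_5 = 199·cos23.6° − 30·3.383 = 80.9; c'Δl = 31.46; W sinα = 79.7
Slice 6: Δl = 1.5/cos33.3° = 1.795 m; N'_6 = 60·cos33.3° − 18·1.795 = 17.8; c'Δl = 16.69; W sinα = 32.9
Slice 7: Δl = 1.8/cos40.9° = 2.381 m; N'_7 = 29·cos40.9° − 8·2.381 = 2.9; c'Δl = 22.15; W sinα = 19.0
Σc'Δl = 166.8 kN/m; ΣN' = 523.5 kN/m; ΣW sinα = 137.7 kN/m
Resisting = 166.8 + 523.5·tan23.7° = 166.8 + 229.8 = 396.7 kN/m
FS = 396.7 / 137.7 = 2.880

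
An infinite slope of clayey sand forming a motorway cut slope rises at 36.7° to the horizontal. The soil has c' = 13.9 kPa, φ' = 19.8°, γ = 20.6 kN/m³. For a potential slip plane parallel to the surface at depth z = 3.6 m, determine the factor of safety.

For an infinite slope with a slip plane parallel to the surface (no pore pressure): FS = [c' + γz cos²β tanφ'] / [γz sinβ cosβ].
γz = 20.6·3.6 = 74.16 kN/m²
Numerator = 13.9 + 74.16·cos²36.7°·tan19.8° = 13.9 + 74.16·0.6428·0.3600 = 31.063 kPa
Denominator = 74.16·sin36.7°·cos36.7° = 74.16·0.5976·0.8018 = 35.535 kPa
FS = 31.063 / 35.535 = 0.874

FS = 0.87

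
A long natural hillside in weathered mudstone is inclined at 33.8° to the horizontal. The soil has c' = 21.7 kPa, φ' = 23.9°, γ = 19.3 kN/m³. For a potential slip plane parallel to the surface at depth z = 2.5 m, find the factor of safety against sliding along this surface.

For an infinite slope with a slip plane parallel to the surface (no pore pressure): FS = [c' + γz cos²β tanφ'] / [γz sinβ cosβ].
γz = 19.3·2.5 = 48.25 kN/m²
Numerator = 21.7 + 48.25·cos²33.8°·tan23.9° = 21.7 + 48.25·0.6905·0.4431 = 36.465 kPa
Denominator = 48.25·sin33.8°·cos33.8° = 48.25·0.5563·0.8310 = 22.305 kPa
FS = 36.465 / 22.305 = 1.635

FS = 1.63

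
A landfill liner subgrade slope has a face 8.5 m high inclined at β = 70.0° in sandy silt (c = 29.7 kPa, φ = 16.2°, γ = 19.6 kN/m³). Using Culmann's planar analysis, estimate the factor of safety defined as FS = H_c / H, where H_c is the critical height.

H_c = (4c/γ) · sinβ cosφ / [1 − cos(β − φ)]
    = (4·29.7/19.6) · sin70.0°·cos16.2° / [1 − cos53.8°]
    = 6.061 · 0.9024 / 0.4094 = 13.36 m
FS = H_c / H = 13.36 / 8.5 = 1.572

FS = 1.57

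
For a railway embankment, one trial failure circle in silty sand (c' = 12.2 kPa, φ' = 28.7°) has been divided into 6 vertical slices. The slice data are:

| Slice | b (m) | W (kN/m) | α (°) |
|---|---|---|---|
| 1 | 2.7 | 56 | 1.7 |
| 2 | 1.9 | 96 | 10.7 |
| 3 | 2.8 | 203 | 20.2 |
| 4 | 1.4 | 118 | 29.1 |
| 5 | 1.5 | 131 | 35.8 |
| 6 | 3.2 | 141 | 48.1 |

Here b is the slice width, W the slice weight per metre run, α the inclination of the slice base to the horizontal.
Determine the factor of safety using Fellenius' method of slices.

FS = 1.66

Ordinary method of slices: FS = Σ[c'·Δl_i + (W_i cosα_i)·tanφ'] / Σ W_i sinα_i, with Δl_i = b_i / cosα_i.
Slice 1: Δl = 2.7/cos1.7° = 2.701 m; N'_1 = 56·cos1.7° = 56.0; c'Δl = 32.95; W sinα = 1.7
Slice 2: Δl = 1.9/cos10.7° = 1.934 m; N'_2 = 96·cos10.7° = 94.3; c'Δl = 23.59; W sinα = 17.8
Slice 3: Δl = 2.8/cos20.2° = 2.984 m; N'_3 = 203·cos20.2° = 190.5; c'Δl = 36.40; W sinα = 70.1
Slice 4: Δl = 1.4/cos29.1° = 1.602 m; N'_4 = 118·cos29.1° = 103.1; c'Δl = 19.55; W sinα = 57.4
Slice 5: Δl = 1.5/cos35.8° = 1.849 m; N'_5 = 131·cos35.8° = 106.2; c'Δl = 22.56; W sinα = 76.6
Slice 6: Δl = 3.2/cos48.1° = 4.792 m; N'_6 = 141·cos48.1° = 94.2; c'Δl = 58.46; W sinα = 104.9
Σc'Δl = 193.5 kN/m; ΣN' = 644.3 kN/m; ΣW sinα = 328.5 kN/m
Resisting = 193.5 + 644.3·tan28.7° = 193.5 + 352.8 = 546.3 kN/m
FS = 546.3 / 328.5 = 1.663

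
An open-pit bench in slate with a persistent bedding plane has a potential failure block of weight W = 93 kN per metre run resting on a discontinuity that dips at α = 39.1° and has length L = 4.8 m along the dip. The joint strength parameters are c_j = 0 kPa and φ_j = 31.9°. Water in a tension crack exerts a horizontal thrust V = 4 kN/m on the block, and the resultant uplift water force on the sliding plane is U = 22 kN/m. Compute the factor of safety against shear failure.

FS = 0.48

Resolving the block weight along and normal to the plane and applying the Mohr–Coulomb strength on the joint:
N' = W cosα − U − V sinα = 93·cos39.1° − 22 − 4·sin39.1° = 47.6 kN/m
Driving force T = W sinα + V cosα = 93·sin39.1° + 4·cos39.1° = 61.8 kN/m
Resisting force R = c_j·L + N'·tanφ_j = 0·4.8 + 47.6·tan31.9° = 0.0 + 29.7 = 29.7 kN/m
FS = R / T = 29.7 / 61.8 = 0.480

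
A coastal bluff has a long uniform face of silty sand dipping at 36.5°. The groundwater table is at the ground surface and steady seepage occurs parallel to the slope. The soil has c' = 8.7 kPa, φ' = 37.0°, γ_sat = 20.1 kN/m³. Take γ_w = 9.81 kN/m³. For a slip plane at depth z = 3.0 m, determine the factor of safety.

FS = 0.82

With seepage parallel to the slope and the water table at the surface, the effective normal stress on the slip plane uses the buoyant unit weight γ' = γ_sat − γ_w while the driving shear stress uses γ_sat:
FS = [c' + γ' z cos²β tanφ'] / [γ_sat z sinβ cosβ]
γ' = 20.1 − 9.81 = 10.29 kN/m³
Numerator = 8.7 + 10.29·3.0·cos²36.5°·tan37.0° = 8.7 + 10.29·3.0·0.6462·0.7536 = 23.732 kPa
Denominator = 20.1·3.0·sin36.5°·cos36.5° = 20.1·3.0·0.5948·0.8039 = 28.833 kPa
FS = 23.732 / 28.833 = 0.823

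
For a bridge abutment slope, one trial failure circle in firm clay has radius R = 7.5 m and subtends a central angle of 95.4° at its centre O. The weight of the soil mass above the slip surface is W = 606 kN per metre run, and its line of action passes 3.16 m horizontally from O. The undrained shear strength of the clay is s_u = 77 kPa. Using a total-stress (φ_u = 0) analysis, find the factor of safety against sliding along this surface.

FS = 3.77

Taking moments about the centre O, the resisting moment is provided by the undrained shear strength acting along the arc:
Arc length L_a = R·θ = 7.5·(95.4°·π/180) = 7.5·1.6650 = 12.49 m
M_R = s_u·L_a·R = 77·12.49·7.5 = 7211.7 kN·m/m
M_D = W·d = 606·3.16 = 1915.0 kN·m/m
FS = M_R / M_D = 7211.7 / 1915.0 = 3.766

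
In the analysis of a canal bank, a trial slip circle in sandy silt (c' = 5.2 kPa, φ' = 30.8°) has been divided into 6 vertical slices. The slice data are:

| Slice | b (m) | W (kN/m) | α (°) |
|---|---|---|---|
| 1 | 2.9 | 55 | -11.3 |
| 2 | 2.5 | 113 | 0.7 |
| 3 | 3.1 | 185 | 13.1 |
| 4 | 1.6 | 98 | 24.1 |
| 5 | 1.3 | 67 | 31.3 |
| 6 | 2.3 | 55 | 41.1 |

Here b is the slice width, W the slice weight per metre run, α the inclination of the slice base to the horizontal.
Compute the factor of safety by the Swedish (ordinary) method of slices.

Ordinary method of slices: FS = Σ[c'·Δl_i + (W_i cosα_i)·tanφ'] / Σ W_i sinα_i, with Δl_i = b_i / cosα_i.
Slice 1: Δl = 2.9/cos(-11.3°) = 2.957 m; N'_1 = 55·cos(-11.3°) = 53.9; c'Δl = 15.38; W sinα = -10.8
Slice 2: Δl = 2.5/cos0.7° = 2.500 m; N'_2 = 113·cos0.7° = 113.0; c'Δl = 13.00; W sinα = 1.4
Slice 3: Δl = 3.1/cos13.1° = 3.183 m; N'_3 = 185·cos13.1° = 180.2; c'Δl = 16.55; W sinα = 41.9
Slice 4: Δl = 1.6/cos24.1° = 1.753 m; N'_4 = 98·cos24.1° = 89.5; c'Δl = 9.11; W sinα = 40.0
Slice 5: Δl = 1.3/cos31.3° = 1.521 m; N'_5 = 67·cos31.3° = 57.2; c'Δl = 7.91; W sinα = 34.8
Slice 6: Δl = 2.3/cos41.1° = 3.052 m; N'_6 = 55·cos41.1° = 41.4; c'Δl = 15.87; W sinα = 36.2
Σc'Δl = 77.8 kN/m; ΣN' = 535.3 kN/m; ΣW sinα = 143.5 kN/m
Resisting = 77.8 + 535.3·tan30.8° = 77.8 + 319.1 = 396.9 kN/m
FS = 396.9 / 143.5 = 2.766

FS = 2.77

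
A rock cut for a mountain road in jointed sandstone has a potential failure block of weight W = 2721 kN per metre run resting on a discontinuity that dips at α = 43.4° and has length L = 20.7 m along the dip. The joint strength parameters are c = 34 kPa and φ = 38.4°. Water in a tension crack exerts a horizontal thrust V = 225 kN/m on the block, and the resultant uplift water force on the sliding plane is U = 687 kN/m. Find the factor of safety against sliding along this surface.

FS = 0.79

Resolving the block weight along and normal to the plane and applying the Mohr–Coulomb strength on the joint:
N' = W cosα − U − V sinα = 2721·cos43.4° − 687 − 225·sin43.4° = 1135.4 kN/m
Driving force T = W sinα + V cosα = 2721·sin43.4° + 225·cos43.4° = 2033.0 kN/m
Resisting force R = c·L + N'·tanφ = 34·20.7 + 1135.4·tan38.4° = 703.8 + 899.9 = 1603.7 kN/m
FS = R / T = 1603.7 / 2033.0 = 0.789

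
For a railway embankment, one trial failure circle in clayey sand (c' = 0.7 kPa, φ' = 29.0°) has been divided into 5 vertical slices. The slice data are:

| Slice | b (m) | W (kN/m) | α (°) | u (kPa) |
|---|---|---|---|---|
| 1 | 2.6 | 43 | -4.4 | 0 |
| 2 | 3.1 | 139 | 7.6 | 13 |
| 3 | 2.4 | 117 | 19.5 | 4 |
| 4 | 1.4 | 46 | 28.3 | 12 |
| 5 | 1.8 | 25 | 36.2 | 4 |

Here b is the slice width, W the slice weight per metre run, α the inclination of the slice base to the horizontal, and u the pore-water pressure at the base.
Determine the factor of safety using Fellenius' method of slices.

Ordinary method of slices: FS = Σ[c'·Δl_i + (W_i cosα_i − u_i·Δl_i)·tanφ'] / Σ W_i sinα_i, with Δl_i = b_i / cosα_i.
Slice 1: Δl = 2.6/cos(-4.4°) = 2.608 m; N'_1 = 43·cos(-4.4°) − 0·2.608 = 42.9; c'Δl = 1.83; W sinα = -3.3
Slice 2: Δl = 3.1/cos7.6° = 3.127 m; N'_2 = 139·cos7.6° − 13·3.127 = 97.1; c'Δl = 2.19; W sinα = 18.4
Slice 3: Δl = 2.4/cos19.5° = 2.546 m; N'_3 = 117·cos19.5° − 4·2.546 = 100.1; c'Δl = 1.78; W sinα = 39.1
Slice 4: Δl = 1.4/cos28.3° = 1.590 m; N'_4 = 46·cos28.3° − 12·1.590 = 21.4; c'Δl = 1.11; W sinα = 21.8
Slice 5: Δl = 1.8/cos36.2° = 2.231 m; N'_5 = 25·cos36.2° − 4·2.231 = 11.3; c'Δl = 1.56; W sinα = 14.8
Σc'Δl = 8.5 kN/m; ΣN' = 272.8 kN/m; ΣW sinα = 90.7 kN/m
Resisting = 8.5 + 272.8·tan29.0° = 8.5 + 151.2 = 159.7 kN/m
FS = 159.7 / 90.7 = 1.760

FS = 1.76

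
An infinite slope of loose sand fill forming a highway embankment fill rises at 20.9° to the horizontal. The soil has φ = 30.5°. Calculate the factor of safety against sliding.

For a dry cohesionless infinite slope the factor of safety is FS = tanφ / tanβ.
FS = tan30.5° / tan20.9° = 0.5890 / 0.3819 = 1.543

FS = 1.54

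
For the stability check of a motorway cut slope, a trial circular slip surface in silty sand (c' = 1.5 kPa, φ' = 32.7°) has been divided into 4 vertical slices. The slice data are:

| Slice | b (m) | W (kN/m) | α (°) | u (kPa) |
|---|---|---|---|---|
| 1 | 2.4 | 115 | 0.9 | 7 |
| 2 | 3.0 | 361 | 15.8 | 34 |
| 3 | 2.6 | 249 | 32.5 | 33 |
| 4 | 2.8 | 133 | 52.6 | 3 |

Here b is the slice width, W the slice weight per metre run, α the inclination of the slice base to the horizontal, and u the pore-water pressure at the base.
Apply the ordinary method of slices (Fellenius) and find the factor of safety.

Ordinary method of slices: FS = Σ[c'·Δl_i + (W_i cosα_i − u_i·Δl_i)·tanφ'] / Σ W_i sinα_i, with Δl_i = b_i / cosα_i.
Slice 1: Δl = 2.4/cos0.9° = 2.400 m; N'_1 = 115·cos0.9° − 7·2.400 = 98.2; c'Δl = 3.60; W sinα = 1.8
Slice 2: Δl = 3.0/cos15.8° = 3.118 m; N'_2 = 361·cos15.8° − 34·3.118 = 241.4; c'Δl = 4.68; W sinα = 98.3
Slice 3: Δl = 2.6/cos32.5° = 3.083 m; N'_3 = 249·cos32.5° − 33·3.083 = 108.3; c'Δl = 4.62; W sinα = 133.8
Slice 4: Δl = 2.8/cos52.6° = 4.610 m; N'_4 = 133·cos52.6° − 3·4.610 = 67.0; c'Δl = 6.91; W sinα = 105.7
Σc'Δl = 19.8 kN/m; ΣN' = 514.8 kN/m; ΣW sinα = 339.5 kN/m
Resisting = 19.8 + 514.8·tan32.7° = 19.8 + 330.5 = 350.3 kN/m
FS = 350.3 / 339.5 = 1.032

FS = 1.03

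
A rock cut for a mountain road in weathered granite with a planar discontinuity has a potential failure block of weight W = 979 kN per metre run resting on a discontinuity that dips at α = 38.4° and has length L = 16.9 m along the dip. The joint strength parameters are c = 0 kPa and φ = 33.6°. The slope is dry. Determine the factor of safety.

FS = 0.84

Resolving the block weight along and normal to the plane and applying the Mohr–Coulomb strength on the joint:
N' = W cosα = 979·cos38.4° = 767.2 kN/m
Driving force T = W sinα = 979·sin38.4° = 608.1 kN/m
Resisting force R = c·L + N'·tanφ = 0·16.9 + 767.2·tan33.6° = 0.0 + 509.8 = 509.8 kN/m
FS = R / T = 509.8 / 608.1 = 0.838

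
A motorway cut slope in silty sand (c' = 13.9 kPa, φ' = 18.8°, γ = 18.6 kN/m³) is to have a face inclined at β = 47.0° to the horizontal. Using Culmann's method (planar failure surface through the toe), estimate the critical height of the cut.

Culmann's analysis gives the critical failure plane at α_cr = (β + φ')/2 = (47.0 + 18.8)/2 = 32.9°, and the critical height
H_c = (4c'/γ) · sinβ cosφ' / [1 − cos(β − φ')]
    = (4·13.9/18.6) · sin47.0°·cos18.8° / [1 − cos(28.2°)]
    = 2.989 · 0.7314·0.9466 / [1 − 0.8813]
    = 2.989 · 0.6923 / 0.1187
    = 17.44 m

H_c = 17.44 m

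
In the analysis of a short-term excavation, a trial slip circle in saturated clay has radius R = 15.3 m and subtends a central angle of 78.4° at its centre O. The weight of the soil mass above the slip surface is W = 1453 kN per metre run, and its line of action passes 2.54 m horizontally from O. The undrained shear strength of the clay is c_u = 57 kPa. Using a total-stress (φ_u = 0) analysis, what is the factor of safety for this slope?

FS = 4.95

Taking moments about the centre O, the resisting moment is provided by the undrained shear strength acting along the arc:
Arc length L_a = R·θ = 15.3·(78.4°·π/180) = 15.3·1.3683 = 20.94 m
M_R = c_u·L_a·R = 57·20.94·15.3 = 18257.9 kN·m/m
M_D = W·d = 1453·2.54 = 3690.6 kN·m/m
FS = M_R / M_D = 18257.9 / 3690.6 = 4.947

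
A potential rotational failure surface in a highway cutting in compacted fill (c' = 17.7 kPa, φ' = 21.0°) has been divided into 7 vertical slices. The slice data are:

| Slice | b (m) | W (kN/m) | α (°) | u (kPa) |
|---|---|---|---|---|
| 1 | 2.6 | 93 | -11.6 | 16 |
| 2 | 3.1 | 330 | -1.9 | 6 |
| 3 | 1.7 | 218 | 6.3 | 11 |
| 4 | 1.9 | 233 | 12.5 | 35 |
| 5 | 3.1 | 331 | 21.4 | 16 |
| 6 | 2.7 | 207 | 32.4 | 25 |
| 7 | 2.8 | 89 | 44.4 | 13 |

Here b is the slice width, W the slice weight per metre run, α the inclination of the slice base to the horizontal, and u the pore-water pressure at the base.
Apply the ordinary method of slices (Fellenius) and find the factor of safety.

Ordinary method of slices: FS = Σ[c'·Δl_i + (W_i cosα_i − u_i·Δl_i)·tanφ'] / Σ W_i sinα_i, with Δl_i = b_i / cosα_i.
Slice 1: Δl = 2.6/cos(-11.6°) = 2.654 m; N'_1 = 93·cos(-11.6°) − 16·2.654 = 48.6; c'Δl = 46.98; W sinα = -18.7
Slice 2: Δl = 3.1/cos(-1.9°) = 3.102 m; N'_2 = 330·cos(-1.9°) − 6·3.102 = 311.2; c'Δl = 54.90; W sinα = -10.9
Slice 3: Δl = 1.7/cos6.3° = 1.710 m; N'_3 = 218·cos6.3° − 11·1.710 = 197.9; c'Δl = 30.27; W sinα = 23.9
Slice 4: Δl = 1.9/cos12.5° = 1.946 m; N'_4 = 233·cos12.5° − 35·1.946 = 159.4; c'Δl = 34.45; W sinα = 50.4
Slice 5: Δl = 3.1/cos21.4° = 3.330 m; N'_5 = 331·cos21.4° − 16·3.330 = 254.9; c'Δl = 58.93; W sinα = 120.8
Slice 6: Δl = 2.7/cos32.4° = 3.198 m; N'_6 = 207·cos32.4° − 25·3.198 = 94.8; c'Δl = 56.60; W sinα = 110.9
Slice 7: Δl = 2.8/cos44.4° = 3.919 m; N'_7 = 89·cos44.4° − 13·3.919 = 12.6; c'Δl = 69.37; W sinα = 62.3
Σc'Δl = 351.5 kN/m; ΣN' = 1079.5 kN/m; ΣW sinα = 338.7 kN/m
Resisting = 351.5 + 1079.5·tan21.0° = 351.5 + 414.4 = 765.9 kN/m
FS = 765.9 / 338.7 = 2.261

FS = 2.26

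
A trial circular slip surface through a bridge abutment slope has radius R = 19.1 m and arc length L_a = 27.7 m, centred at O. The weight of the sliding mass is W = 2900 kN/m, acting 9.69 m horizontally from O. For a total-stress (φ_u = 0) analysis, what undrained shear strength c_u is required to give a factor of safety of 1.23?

FS = c_u·L_a·R / (W·d), so c_u = FS·W·d / (L_a·R).
c_u = 1.23·2900·9.69 / (27.70·19.1) = 34564.2 / 529.07 = 65.33 kPa

c_u = 65.3 kPa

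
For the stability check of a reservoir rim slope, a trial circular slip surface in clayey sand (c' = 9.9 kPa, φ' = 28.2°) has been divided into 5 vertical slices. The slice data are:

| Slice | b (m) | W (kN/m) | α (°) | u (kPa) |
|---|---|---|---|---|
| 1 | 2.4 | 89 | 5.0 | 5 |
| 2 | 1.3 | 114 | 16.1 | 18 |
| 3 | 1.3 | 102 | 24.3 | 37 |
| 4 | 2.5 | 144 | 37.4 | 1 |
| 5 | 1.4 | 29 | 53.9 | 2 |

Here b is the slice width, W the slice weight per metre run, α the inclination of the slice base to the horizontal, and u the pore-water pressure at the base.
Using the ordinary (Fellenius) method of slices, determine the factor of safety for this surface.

FS = 1.46

Ordinary method of slices: FS = Σ[c'·Δl_i + (W_i cosα_i − u_i·Δl_i)·tanφ'] / Σ W_i sinα_i, with Δl_i = b_i / cosα_i.
Slice 1: Δl = 2.4/cos5.0° = 2.409 m; N'_1 = 89·cos5.0° − 5·2.409 = 76.6; c'Δl = 23.85; W sinα = 7.8
Slice 2: Δl = 1.3/cos16.1° = 1.353 m; N'_2 = 114·cos16.1° − 18·1.353 = 85.2; c'Δl = 13.40; W sinα = 31.6
Slice 3: Δl = 1.3/cos24.3° = 1.426 m; N'_3 = 102·cos24.3° − 37·1.426 = 40.2; c'Δl = 14.12; W sinα = 42.0
Slice 4: Δl = 2.5/cos37.4° = 3.147 m; N'_4 = 144·cos37.4° − 1·3.147 = 111.2; c'Δl = 31.16; W sinα = 87.5
Slice 5: Δl = 1.4/cos53.9° = 2.376 m; N'_5 = 29·cos53.9° − 2·2.376 = 12.3; c'Δl = 23.52; W sinα = 23.4
Σc'Δl = 106.0 kN/m; ΣN' = 325.6 kN/m; ΣW sinα = 192.2 kN/m
Resisting = 106.0 + 325.6·tan28.2° = 106.0 + 174.6 = 280.6 kN/m
FS = 280.6 / 192.2 = 1.460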